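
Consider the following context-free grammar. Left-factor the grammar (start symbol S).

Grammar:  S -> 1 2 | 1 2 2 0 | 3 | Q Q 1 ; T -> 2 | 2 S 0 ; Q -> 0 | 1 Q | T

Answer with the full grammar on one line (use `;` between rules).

S -> 3 | Q Q 1 | 1 2 S'; T -> 2 T'; Q -> 0 | 1 Q | T; S' -> ε | 2 0; T' -> ε | S 0

S has alternatives sharing prefix '1 2': factor to S → 1 2 S' with S' → ε | 2 0.
T has alternatives sharing prefix '2': factor to T → 2 T' with T' → ε | S 0.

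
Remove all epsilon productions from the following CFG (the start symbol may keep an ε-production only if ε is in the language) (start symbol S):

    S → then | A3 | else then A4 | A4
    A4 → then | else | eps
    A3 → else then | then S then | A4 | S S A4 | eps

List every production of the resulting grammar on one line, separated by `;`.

S → then | A3 | else then A4 | else then | A4 | ε; A4 → then | else; A3 → else then | then S then | then then | A4 | S S A4 | S S | S A4 | S

The nullable symbols are {A3, A4, S}.
ε ∈ L(G) since S is nullable, so keep S → ε.
Expand every rule over subsets of its nullable positions: S → else then A4 gives else then A4 | else then. A3 → then S then gives then S then | then then. A3 → S S A4 gives S S A4 | S S | S A4 | S.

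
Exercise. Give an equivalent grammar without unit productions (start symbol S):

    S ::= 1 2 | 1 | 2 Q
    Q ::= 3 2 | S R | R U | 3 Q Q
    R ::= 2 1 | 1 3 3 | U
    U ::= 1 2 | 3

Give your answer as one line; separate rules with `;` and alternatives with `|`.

Unit pairs: R ⇒* {U}.
Replace each nonterminal's rules with the union of the non-unit rules of every nonterminal it unit-derives.

S ::= 1 2 | 1 | 2 Q; Q ::= 3 2 | S R | R U | 3 Q Q; R ::= 1 2 | 3 | 2 1 | 1 3 3; U ::= 1 2 | 3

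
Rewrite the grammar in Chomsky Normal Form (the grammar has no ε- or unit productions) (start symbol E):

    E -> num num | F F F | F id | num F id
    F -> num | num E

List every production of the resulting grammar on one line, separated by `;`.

Introduce a nonterminal for each terminal appearing in a rule of length ≥ 2: X1 → num, X2 → id.
Binarize each right-hand side of length ≥ 3 by chaining fresh nonterminals (Y1, Y2, …): affected rules were E → F F F; E → X1 F X2.

E -> X1 X1 | F Y1 | F X2 | X1 Y2; F -> num | X1 E; X1 -> num; X2 -> id; Y1 -> F F; Y2 -> F X2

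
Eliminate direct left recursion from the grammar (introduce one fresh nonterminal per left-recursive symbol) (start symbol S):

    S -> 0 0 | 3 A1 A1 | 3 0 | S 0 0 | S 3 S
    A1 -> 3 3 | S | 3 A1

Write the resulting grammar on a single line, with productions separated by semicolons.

Directly left-recursive nonterminal: S.
For S: α = {0 0, 3 S}, β = {0 0, 3 A1 A1, 3 0}. Rewrite as S → β S' and S' → α S' | ε.

S -> 0 0 S' | 3 A1 A1 S' | 3 0 S'; A1 -> 3 3 | S | 3 A1; S' -> 0 0 S' | 3 S S' | ε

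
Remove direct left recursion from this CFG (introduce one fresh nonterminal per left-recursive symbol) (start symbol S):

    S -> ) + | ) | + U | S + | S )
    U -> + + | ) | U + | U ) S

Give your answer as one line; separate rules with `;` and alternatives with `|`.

S -> ) + S' | ) S' | + U S'; U -> + + U' | ) U'; S' -> + S' | ) S' | ε; U' -> + U' | ) S U' | ε

S, U are directly left-recursive.
For S: α = {+, )}, β = {) +, ), + U}. Rewrite as S → β S' and S' → α S' | ε.
For U: α = {+, ) S}, β = {+ +, )}. Rewrite as U → β U' and U' → α U' | ε.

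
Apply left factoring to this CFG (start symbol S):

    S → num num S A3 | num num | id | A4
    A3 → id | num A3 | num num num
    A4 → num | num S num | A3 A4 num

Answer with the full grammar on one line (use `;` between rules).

S has alternatives sharing prefix 'num num': factor to S → num num S' with S' → S A3 | ε.
A3 has alternatives sharing prefix 'num': factor to A3 → num A3' with A3' → A3 | num num.
A4 has alternatives sharing prefix 'num': factor to A4 → num A4' with A4' → ε | S num.

S → id | A4 | num num S'; A3 → id | num A3'; A4 → A3 A4 num | num A4'; S' → S A3 | ε; A3' → A3 | num num; A4' → ε | S num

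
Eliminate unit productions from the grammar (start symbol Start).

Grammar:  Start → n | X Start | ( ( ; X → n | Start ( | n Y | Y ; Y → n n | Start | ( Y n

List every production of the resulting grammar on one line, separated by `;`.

Unit pairs: X ⇒* {Start, Y}; Y ⇒* {Start}.
For each unit pair (A, B), copy every non-unit production of B to A, then drop all unit productions.

Start → n | X Start | ( (; X → n | X Start | ( ( | Start ( | n Y | n n | ( Y n; Y → n | X Start | ( ( | n n | ( Y n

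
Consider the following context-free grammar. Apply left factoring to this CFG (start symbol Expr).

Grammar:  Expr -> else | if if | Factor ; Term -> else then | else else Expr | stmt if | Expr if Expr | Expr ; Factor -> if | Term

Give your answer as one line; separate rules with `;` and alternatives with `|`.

Expr -> else | if if | Factor; Term -> stmt if | else Term1 | Expr Term2; Factor -> if | Term; Term1 -> then | else Expr; Term2 -> if Expr | ε

Term has alternatives sharing prefix 'else': factor to Term → else Term1 with Term1 → then | else Expr.
Term has alternatives sharing prefix 'Expr': factor to Term → Expr Term2 with Term2 → if Expr | ε.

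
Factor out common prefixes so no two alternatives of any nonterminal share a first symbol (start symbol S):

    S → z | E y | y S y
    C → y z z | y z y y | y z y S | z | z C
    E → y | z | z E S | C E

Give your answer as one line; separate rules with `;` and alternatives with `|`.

C has alternatives sharing prefix 'y z': factor to C → y z C' with C' → z | y y | y S.
C has alternatives sharing prefix 'z': factor to C → z C'' with C'' → ε | C.
E has alternatives sharing prefix 'z': factor to E → z E' with E' → ε | E S.
C' has alternatives sharing prefix 'y': factor to C' → y C''' with C''' → y | S.

S → z | E y | y S y; C → y z C' | z C''; E → y | C E | z E'; C' → z | y C'''; C'' → ε | C; E' → ε | E S; C''' → y | S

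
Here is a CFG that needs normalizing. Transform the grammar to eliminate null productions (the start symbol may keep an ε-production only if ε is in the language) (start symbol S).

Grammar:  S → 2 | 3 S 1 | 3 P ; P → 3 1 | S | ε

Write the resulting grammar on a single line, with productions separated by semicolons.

Nullable nonterminals: {P}.
ε ∉ L(G), so no ε-production is kept.
Expand every rule over subsets of its nullable positions: S → 3 P gives 3 P | 3.

S → 2 | 3 S 1 | 3 P | 3; P → 3 1 | S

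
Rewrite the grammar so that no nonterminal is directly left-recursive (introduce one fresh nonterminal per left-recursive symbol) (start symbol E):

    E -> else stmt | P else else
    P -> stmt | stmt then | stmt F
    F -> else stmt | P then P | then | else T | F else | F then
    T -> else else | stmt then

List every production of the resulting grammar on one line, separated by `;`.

E -> else stmt | P else else; P -> stmt | stmt then | stmt F; F -> else stmt F' | P then P F' | then F' | else T F'; T -> else else | stmt then; F' -> else F' | then F' | eps

F is directly left-recursive.
For F: α = {else, then}, β = {else stmt, P then P, then, else T}. Rewrite as F → β F' and F' → α F' | ε.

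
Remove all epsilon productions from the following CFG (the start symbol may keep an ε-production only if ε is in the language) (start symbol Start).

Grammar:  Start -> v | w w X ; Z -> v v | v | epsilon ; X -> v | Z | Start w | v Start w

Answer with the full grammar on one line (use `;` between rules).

Nullable nonterminals: {X, Z}.
ε ∉ L(G), so no ε-production is kept.
For each production, add variants omitting each subset of nullable occurrences: Start → w w X gives w w X | w w.

Start -> v | w w X | w w; Z -> v v | v; X -> v | Z | Start w | v Start w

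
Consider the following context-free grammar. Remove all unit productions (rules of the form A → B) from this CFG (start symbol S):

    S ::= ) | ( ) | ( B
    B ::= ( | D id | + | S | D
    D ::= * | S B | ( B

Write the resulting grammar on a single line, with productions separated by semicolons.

S ::= ) | ( ) | ( B; B ::= ( | D id | + | * | S B | ( B | ) | ( ); D ::= * | S B | ( B

Unit pairs: B ⇒* {D, S}.
Replace each nonterminal's rules with the union of the non-unit rules of every nonterminal it unit-derives.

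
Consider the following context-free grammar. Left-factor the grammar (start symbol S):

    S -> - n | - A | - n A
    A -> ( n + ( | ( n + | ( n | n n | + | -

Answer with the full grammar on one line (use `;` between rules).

S -> - S'; A -> n n | + | - | ( n A'; S' -> A | n S''; A' -> ε | + A''; S'' -> ε | A; A'' -> ( | ε

S has alternatives sharing prefix '-': factor to S → - S' with S' → n | A | n A.
A has alternatives sharing prefix '( n': factor to A → ( n A' with A' → + ( | + | ε.
S' has alternatives sharing prefix 'n': factor to S' → n S'' with S'' → ε | A.
A' has alternatives sharing prefix '+': factor to A' → + A'' with A'' → ( | ε.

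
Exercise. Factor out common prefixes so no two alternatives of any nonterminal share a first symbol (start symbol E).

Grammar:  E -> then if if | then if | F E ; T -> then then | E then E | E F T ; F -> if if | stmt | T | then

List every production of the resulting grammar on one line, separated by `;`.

E -> F E | then if E'; T -> then then | E T'; F -> if if | stmt | T | then; E' -> if | epsilon; T' -> then E | F T

E has alternatives sharing prefix 'then if': factor to E → then if E' with E' → if | ε.
T has alternatives sharing prefix 'E': factor to T → E T' with T' → then E | F T.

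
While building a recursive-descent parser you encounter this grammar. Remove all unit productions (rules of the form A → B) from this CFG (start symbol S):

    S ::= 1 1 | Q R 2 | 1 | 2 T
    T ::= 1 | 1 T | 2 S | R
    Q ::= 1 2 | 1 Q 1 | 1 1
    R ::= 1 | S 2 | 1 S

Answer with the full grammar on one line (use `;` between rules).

Unit pairs: T ⇒* {R}.
Replace each nonterminal's rules with the union of the non-unit rules of every nonterminal it unit-derives.

S ::= 1 1 | Q R 2 | 1 | 2 T; T ::= 1 | S 2 | 1 S | 1 T | 2 S; Q ::= 1 2 | 1 Q 1 | 1 1; R ::= 1 | S 2 | 1 S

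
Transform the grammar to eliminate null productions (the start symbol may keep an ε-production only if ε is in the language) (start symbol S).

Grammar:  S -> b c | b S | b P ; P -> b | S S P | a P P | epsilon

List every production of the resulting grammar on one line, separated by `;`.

S -> b c | b S | b P | b; P -> b | S S P | S S | a P P | a P | a

Nullable nonterminals: {P}.
ε ∉ L(G), so no ε-production is kept.
Add the nullable-subset variants: S → b P gives b P | b. P → S S P gives S S P | S S. P → a P P gives a P P | a P | a.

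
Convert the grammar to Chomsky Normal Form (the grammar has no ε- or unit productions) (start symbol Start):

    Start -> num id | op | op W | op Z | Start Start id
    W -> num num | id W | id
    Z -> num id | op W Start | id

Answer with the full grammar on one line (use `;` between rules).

Introduce a nonterminal for each terminal appearing in a rule of length ≥ 2: X1 → num, X2 → id, X3 → op.
Binarize each right-hand side of length ≥ 3 by chaining fresh nonterminals (Y1, Y2, …): affected rules were Start → Start Start X2; Z → X3 W Start.

Start -> X1 X2 | op | X3 W | X3 Z | Start Y1; W -> X1 X1 | X2 W | id; Z -> X1 X2 | X3 Y2 | id; X1 -> num; X2 -> id; X3 -> op; Y1 -> Start X2; Y2 -> W Start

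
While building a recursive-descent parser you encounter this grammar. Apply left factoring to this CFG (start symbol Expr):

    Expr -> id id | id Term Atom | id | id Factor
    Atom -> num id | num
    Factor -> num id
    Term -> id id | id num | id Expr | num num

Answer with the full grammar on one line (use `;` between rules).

Expr -> id Expr1; Atom -> num Atom1; Factor -> num id; Term -> num num | id Term1; Expr1 -> id | Term Atom | epsilon | Factor; Atom1 -> id | epsilon; Term1 -> id | num | Expr

Expr has alternatives sharing prefix 'id': factor to Expr → id Expr1 with Expr1 → id | Term Atom | ε | Factor.
Atom has alternatives sharing prefix 'num': factor to Atom → num Atom1 with Atom1 → id | ε.
Term has alternatives sharing prefix 'id': factor to Term → id Term1 with Term1 → id | num | Expr.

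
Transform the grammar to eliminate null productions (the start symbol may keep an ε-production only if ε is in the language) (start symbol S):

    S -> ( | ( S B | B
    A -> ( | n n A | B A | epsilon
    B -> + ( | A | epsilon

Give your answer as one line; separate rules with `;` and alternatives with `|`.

The nullable symbols are {A, B, S}.
ε ∈ L(G) since S is nullable, so keep S → ε.
For each production, add variants omitting each subset of nullable occurrences: S → ( S B gives ( S B | ( S | ( B. A → n n A gives n n A | n n. A → B A gives B A | B.

S -> ( | ( S B | ( S | ( B | B | epsilon; A -> ( | n n A | n n | B A | B; B -> + ( | A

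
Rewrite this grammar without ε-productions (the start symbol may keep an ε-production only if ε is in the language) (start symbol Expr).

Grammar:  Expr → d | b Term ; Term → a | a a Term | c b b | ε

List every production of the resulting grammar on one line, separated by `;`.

Expr → d | b Term | b; Term → a | a a Term | a a | c b b

The nullable symbols are {Term}.
ε ∉ L(G), so no ε-production is kept.
For each production, add variants omitting each subset of nullable occurrences: Expr → b Term gives b Term | b. Term → a a Term gives a a Term | a a.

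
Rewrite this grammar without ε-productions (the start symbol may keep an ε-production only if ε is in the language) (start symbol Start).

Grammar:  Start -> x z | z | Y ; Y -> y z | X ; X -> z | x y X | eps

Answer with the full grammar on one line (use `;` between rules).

The nullable symbols are {Start, X, Y}.
ε ∈ L(G) since Start is nullable, so keep Start → ε.
For each production, add variants omitting each subset of nullable occurrences: X → x y X gives x y X | x y.

Start -> x z | z | Y | ε; Y -> y z | X; X -> z | x y X | x y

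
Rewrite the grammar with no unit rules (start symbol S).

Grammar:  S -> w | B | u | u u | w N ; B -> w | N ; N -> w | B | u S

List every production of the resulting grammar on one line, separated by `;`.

S -> w | u | u u | w N | u S; B -> w | u S; N -> w | u S

Unit pairs: B ⇒* {N}; N ⇒* {B}; S ⇒* {B, N}.
Replace each nonterminal's rules with the union of the non-unit rules of every nonterminal it unit-derives.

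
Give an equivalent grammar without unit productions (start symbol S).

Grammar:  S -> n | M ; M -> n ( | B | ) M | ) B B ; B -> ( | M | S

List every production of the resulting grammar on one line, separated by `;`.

S -> ( | n | n ( | ) M | ) B B; M -> ( | n | n ( | ) M | ) B B; B -> ( | n | n ( | ) M | ) B B

Unit pairs: B ⇒* {M, S}; M ⇒* {B, S}; S ⇒* {B, M}.
For every A with A ⇒* B via unit rules, add B's non-unit alternatives to A; then delete every rule of the form X → Y.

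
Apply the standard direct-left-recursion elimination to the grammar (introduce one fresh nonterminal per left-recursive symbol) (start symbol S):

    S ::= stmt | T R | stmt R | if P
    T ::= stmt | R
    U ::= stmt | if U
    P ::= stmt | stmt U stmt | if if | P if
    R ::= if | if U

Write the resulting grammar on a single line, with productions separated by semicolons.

P is directly left-recursive.
For P: α = {if}, β = {stmt, stmt U stmt, if if}. Rewrite as P → β P' and P' → α P' | ε.

S ::= stmt | T R | stmt R | if P; T ::= stmt | R; U ::= stmt | if U; P ::= stmt P' | stmt U stmt P' | if if P'; R ::= if | if U; P' ::= if P' | ε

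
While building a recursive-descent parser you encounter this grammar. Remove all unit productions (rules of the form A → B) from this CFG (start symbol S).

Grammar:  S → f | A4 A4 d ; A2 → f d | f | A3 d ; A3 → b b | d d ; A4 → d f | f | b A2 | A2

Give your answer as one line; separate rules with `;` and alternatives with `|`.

S → f | A4 A4 d; A2 → f d | f | A3 d; A3 → b b | d d; A4 → d f | f | b A2 | f d | A3 d

Unit pairs: A4 ⇒* {A2}.
Replace each nonterminal's rules with the union of the non-unit rules of every nonterminal it unit-derives.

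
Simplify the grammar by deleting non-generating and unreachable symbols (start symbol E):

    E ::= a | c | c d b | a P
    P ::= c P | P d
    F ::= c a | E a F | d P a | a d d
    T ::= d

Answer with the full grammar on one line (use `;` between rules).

E ::= a | c | c d b

Generating nonterminals: {E, F, T}.
Reachable from E after that: {E}.
Removed useless symbols: {F, P, T} and every production mentioning them.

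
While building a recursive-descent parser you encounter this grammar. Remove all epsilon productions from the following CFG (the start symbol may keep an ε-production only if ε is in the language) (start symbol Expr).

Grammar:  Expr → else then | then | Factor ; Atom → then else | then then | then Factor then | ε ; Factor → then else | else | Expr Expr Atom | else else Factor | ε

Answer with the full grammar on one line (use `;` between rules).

Expr → else then | then | Factor | ε; Atom → then else | then then | then Factor then; Factor → then else | else | Expr Expr Atom | Expr Expr | Expr Atom | Expr | Atom | else else Factor | else else

Nullable set = {Atom, Expr, Factor}.
ε ∈ L(G) since Expr is nullable, so keep Expr → ε.
For each production, add variants omitting each subset of nullable occurrences: Factor → Expr Expr Atom gives Expr Expr Atom | Expr Expr | Expr Atom | Expr | Atom. Factor → else else Factor gives else else Factor | else else.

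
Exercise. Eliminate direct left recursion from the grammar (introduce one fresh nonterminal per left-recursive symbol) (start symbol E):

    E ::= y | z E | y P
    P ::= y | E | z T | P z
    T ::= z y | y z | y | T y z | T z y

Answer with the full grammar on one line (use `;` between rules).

E ::= y | z E | y P; P ::= y P' | E P' | z T P'; T ::= z y T' | y z T' | y T'; P' ::= z P' | epsilon; T' ::= y z T' | z y T' | epsilon

Left recursion appears on P, T.
For P: α = {z}, β = {y, E, z T}. Rewrite as P → β P' and P' → α P' | ε.
For T: α = {y z, z y}, β = {z y, y z, y}. Rewrite as T → β T' and T' → α T' | ε.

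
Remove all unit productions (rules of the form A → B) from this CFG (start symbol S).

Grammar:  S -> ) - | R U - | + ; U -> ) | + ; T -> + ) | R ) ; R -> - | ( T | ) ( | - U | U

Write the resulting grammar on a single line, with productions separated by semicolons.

Unit pairs: R ⇒* {U}.
For every A with A ⇒* B via unit rules, add B's non-unit alternatives to A; then delete every rule of the form X → Y.

S -> ) - | R U - | +; U -> ) | +; T -> + ) | R ); R -> ) | + | - | ( T | ) ( | - U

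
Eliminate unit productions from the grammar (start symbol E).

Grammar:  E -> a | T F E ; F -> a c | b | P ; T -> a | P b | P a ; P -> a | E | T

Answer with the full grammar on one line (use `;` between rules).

E -> a | T F E; F -> a | T F E | a c | b | P b | P a; T -> a | P b | P a; P -> a | T F E | P b | P a

Unit pairs: F ⇒* {E, P, T}; P ⇒* {E, T}.
For each unit pair (A, B), copy every non-unit production of B to A, then drop all unit productions.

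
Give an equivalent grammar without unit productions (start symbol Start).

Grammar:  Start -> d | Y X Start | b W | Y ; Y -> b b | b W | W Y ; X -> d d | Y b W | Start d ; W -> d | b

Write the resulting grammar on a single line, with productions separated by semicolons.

Start -> d | Y X Start | b W | b b | W Y; Y -> b b | b W | W Y; X -> d d | Y b W | Start d; W -> d | b

Unit pairs: Start ⇒* {Y}.
Replace each nonterminal's rules with the union of the non-unit rules of every nonterminal it unit-derives.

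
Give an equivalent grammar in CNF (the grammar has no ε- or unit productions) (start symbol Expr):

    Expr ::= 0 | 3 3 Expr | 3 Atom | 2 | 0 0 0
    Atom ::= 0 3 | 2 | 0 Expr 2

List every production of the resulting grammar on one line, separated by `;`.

Introduce a nonterminal for each terminal appearing in a rule of length ≥ 2: X1 → 3, X2 → 0, X3 → 2.
Binarize each right-hand side of length ≥ 3 by chaining fresh nonterminals (Y1, Y2, …): affected rules were Expr → X1 X1 Expr; Expr → X2 X2 X2; Atom → X2 Expr X3.

Expr ::= 0 | X1 Y1 | X1 Atom | 2 | X2 Y2; Atom ::= X2 X1 | 2 | X2 Y3; X1 ::= 3; X2 ::= 0; X3 ::= 2; Y1 ::= X1 Expr; Y2 ::= X2 X2; Y3 ::= Expr X3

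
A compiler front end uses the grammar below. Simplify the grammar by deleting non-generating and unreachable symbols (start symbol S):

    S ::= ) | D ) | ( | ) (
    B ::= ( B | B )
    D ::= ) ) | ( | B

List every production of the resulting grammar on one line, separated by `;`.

S ::= ) | D ) | ( | ) (; D ::= ) ) | (

Generating nonterminals: {D, S}.
Reachable from S after that: {D, S}.
Removed useless symbols: {B} and every production mentioning them.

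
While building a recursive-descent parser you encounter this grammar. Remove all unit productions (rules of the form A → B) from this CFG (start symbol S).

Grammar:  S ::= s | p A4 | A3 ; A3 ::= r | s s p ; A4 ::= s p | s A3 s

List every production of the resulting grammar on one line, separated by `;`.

Unit pairs: S ⇒* {A3}.
For every A with A ⇒* B via unit rules, add B's non-unit alternatives to A; then delete every rule of the form X → Y.

S ::= s | p A4 | r | s s p; A3 ::= r | s s p; A4 ::= s p | s A3 s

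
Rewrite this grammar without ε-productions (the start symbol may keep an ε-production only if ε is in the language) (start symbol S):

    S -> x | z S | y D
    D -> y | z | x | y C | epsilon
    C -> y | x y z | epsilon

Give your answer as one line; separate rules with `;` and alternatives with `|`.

S -> x | z S | y D | y; D -> y | z | x | y C; C -> y | x y z

The nullable symbols are {C, D}.
ε ∉ L(G), so no ε-production is kept.
Expand every rule over subsets of its nullable positions: S → y D gives y D | y.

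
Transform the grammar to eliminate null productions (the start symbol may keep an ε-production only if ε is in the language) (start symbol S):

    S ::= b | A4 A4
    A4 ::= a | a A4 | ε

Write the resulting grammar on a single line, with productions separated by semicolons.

The nullable symbols are {A4, S}.
ε ∈ L(G) since S is nullable, so keep S → ε.
Add the nullable-subset variants: S → A4 A4 gives A4 A4 | A4.

S ::= b | A4 A4 | A4 | ε; A4 ::= a | a A4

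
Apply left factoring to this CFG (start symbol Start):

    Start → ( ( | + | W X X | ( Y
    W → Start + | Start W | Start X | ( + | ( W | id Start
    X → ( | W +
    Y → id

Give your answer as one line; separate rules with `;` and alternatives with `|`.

Start → + | W X X | ( Start1; W → id Start | Start W1 | ( W2; X → ( | W +; Y → id; Start1 → ( | Y; W1 → + | W | X; W2 → + | W

Start has alternatives sharing prefix '(': factor to Start → ( Start1 with Start1 → ( | Y.
W has alternatives sharing prefix 'Start': factor to W → Start W1 with W1 → + | W | X.
W has alternatives sharing prefix '(': factor to W → ( W2 with W2 → + | W.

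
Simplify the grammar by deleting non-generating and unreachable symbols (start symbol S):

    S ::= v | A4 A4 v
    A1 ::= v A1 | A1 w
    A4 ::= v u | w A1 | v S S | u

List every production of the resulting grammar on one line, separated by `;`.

S ::= v | A4 A4 v; A4 ::= v u | v S S | u

Generating nonterminals: {A4, S}.
Reachable from S after that: {A4, S}.
Removed useless symbols: {A1} and every production mentioning them.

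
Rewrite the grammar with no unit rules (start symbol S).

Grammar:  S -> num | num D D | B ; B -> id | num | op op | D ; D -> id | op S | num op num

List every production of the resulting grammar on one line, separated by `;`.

S -> id | num | op op | op S | num op num | num D D; B -> id | num | op op | op S | num op num; D -> id | op S | num op num

Unit pairs: B ⇒* {D}; S ⇒* {B, D}.
For each unit pair (A, B), copy every non-unit production of B to A, then drop all unit productions.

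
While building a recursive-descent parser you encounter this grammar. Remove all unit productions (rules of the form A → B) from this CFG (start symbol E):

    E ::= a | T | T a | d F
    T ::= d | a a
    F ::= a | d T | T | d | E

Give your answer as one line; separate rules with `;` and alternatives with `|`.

E ::= a | T a | d F | d | a a; T ::= d | a a; F ::= a | T a | d F | d T | d | a a

Unit pairs: E ⇒* {T}; F ⇒* {E, T}.
For every A with A ⇒* B via unit rules, add B's non-unit alternatives to A; then delete every rule of the form X → Y.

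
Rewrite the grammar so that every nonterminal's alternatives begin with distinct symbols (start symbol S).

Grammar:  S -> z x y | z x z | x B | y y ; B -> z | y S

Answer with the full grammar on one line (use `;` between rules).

S -> x B | y y | z x S'; B -> z | y S; S' -> y | z

S has alternatives sharing prefix 'z x': factor to S → z x S' with S' → y | z.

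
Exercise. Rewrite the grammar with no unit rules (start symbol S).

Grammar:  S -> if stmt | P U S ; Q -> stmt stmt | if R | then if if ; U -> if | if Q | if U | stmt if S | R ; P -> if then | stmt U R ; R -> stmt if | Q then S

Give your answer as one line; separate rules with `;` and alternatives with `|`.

Unit pairs: U ⇒* {R}.
For each unit pair (A, B), copy every non-unit production of B to A, then drop all unit productions.

S -> if stmt | P U S; Q -> stmt stmt | if R | then if if; U -> if | if Q | if U | stmt if S | stmt if | Q then S; P -> if then | stmt U R; R -> stmt if | Q then S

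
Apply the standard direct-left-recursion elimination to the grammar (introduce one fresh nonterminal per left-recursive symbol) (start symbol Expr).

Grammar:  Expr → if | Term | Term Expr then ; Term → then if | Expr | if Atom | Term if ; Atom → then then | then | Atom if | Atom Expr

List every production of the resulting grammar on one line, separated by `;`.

Expr → if | Term | Term Expr then; Term → then if Term1 | Expr Term1 | if Atom Term1; Atom → then then Atom1 | then Atom1; Term1 → if Term1 | epsilon; Atom1 → if Atom1 | Expr Atom1 | epsilon

Term, Atom are directly left-recursive.
For Term: α = {if}, β = {then if, Expr, if Atom}. Rewrite as Term → β Term1 and Term1 → α Term1 | ε.
For Atom: α = {if, Expr}, β = {then then, then}. Rewrite as Atom → β Atom1 and Atom1 → α Atom1 | ε.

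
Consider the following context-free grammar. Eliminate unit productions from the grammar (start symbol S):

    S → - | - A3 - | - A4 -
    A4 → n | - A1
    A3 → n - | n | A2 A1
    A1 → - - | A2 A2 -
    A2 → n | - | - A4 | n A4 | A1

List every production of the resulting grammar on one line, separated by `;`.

S → - | - A3 - | - A4 -; A4 → n | - A1; A3 → n - | n | A2 A1; A1 → - - | A2 A2 -; A2 → n | - | - A4 | n A4 | - - | A2 A2 -

Unit pairs: A2 ⇒* {A1}.
For every A with A ⇒* B via unit rules, add B's non-unit alternatives to A; then delete every rule of the form X → Y.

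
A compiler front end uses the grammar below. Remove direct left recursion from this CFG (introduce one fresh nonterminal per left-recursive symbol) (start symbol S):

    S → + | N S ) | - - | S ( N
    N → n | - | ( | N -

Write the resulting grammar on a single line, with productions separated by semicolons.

S → + S' | N S ) S' | - - S'; N → n N' | - N' | ( N'; S' → ( N S' | ε; N' → - N' | ε

Left recursion appears on S, N.
For S: α = {( N}, β = {+, N S ), - -}. Rewrite as S → β S' and S' → α S' | ε.
For N: α = {-}, β = {n, -, (}. Rewrite as N → β N' and N' → α N' | ε.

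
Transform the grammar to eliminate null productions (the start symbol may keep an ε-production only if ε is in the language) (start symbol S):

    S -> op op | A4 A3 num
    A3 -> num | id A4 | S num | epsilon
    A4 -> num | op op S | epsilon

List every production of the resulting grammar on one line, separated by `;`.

S -> op op | A4 A3 num | A4 num | A3 num | num; A3 -> num | id A4 | id | S num; A4 -> num | op op S

Nullable set = {A3, A4}.
ε ∉ L(G), so no ε-production is kept.
Expand every rule over subsets of its nullable positions: S → A4 A3 num gives A4 A3 num | A4 num | A3 num | num. A3 → id A4 gives id A4 | id.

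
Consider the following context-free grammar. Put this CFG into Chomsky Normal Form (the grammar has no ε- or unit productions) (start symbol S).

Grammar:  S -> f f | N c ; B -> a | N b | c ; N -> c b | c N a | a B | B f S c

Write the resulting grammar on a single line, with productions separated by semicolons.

Introduce a nonterminal for each terminal appearing in a rule of length ≥ 2: X1 → f, X2 → c, X3 → b, X4 → a.
Binarize each right-hand side of length ≥ 3 by chaining fresh nonterminals (Y1, Y2, …): affected rules were N → X2 N X4; N → B X1 S X2.

S -> X1 X1 | N X2; B -> a | N X3 | c; N -> X2 X3 | X2 Y1 | X4 B | B Y2; X1 -> f; X2 -> c; X3 -> b; X4 -> a; Y1 -> N X4; Y2 -> X1 Y3; Y3 -> S X2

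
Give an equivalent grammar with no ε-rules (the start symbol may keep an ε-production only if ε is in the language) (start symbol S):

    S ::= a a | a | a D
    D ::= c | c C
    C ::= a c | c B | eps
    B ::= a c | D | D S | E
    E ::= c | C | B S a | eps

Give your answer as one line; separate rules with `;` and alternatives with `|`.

Nullable nonterminals: {B, C, E}.
ε ∉ L(G), so no ε-production is kept.
Expand every rule over subsets of its nullable positions: C → c B gives c B | c. E → B S a gives B S a | S a.

S ::= a a | a | a D; D ::= c | c C; C ::= a c | c B | c; B ::= a c | D | D S | E; E ::= c | C | B S a | S a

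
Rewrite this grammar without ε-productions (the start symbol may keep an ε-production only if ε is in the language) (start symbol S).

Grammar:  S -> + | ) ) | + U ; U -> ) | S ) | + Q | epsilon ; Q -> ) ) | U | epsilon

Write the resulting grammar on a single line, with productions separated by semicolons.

Nullable set = {Q, U}.
ε ∉ L(G), so no ε-production is kept.
For each production, add variants omitting each subset of nullable occurrences: U → + Q gives + Q | +.

S -> + | ) ) | + U; U -> ) | S ) | + Q | +; Q -> ) ) | U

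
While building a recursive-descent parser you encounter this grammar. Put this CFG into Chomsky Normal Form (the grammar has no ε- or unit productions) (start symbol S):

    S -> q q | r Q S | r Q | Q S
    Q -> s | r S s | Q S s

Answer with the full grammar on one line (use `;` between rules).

Introduce a nonterminal for each terminal appearing in a rule of length ≥ 2: X1 → q, X2 → r, X3 → s.
Binarize each right-hand side of length ≥ 3 by chaining fresh nonterminals (Y1, Y2, …): affected rules were S → X2 Q S; Q → X2 S X3; Q → Q S X3.

S -> X1 X1 | X2 Y1 | X2 Q | Q S; Q -> s | X2 Y2 | Q Y3; X1 -> q; X2 -> r; X3 -> s; Y1 -> Q S; Y2 -> S X3; Y3 -> S X3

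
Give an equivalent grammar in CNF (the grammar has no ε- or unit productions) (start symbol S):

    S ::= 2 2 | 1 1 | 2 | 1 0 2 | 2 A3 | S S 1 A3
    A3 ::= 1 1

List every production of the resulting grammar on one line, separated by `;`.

S ::= X1 X1 | X2 X2 | 2 | X2 Y1 | X1 A3 | S Y2; A3 ::= X2 X2; X1 ::= 2; X2 ::= 1; X3 ::= 0; Y1 ::= X3 X1; Y2 ::= S Y3; Y3 ::= X2 A3

Introduce a nonterminal for each terminal appearing in a rule of length ≥ 2: X1 → 2, X2 → 1, X3 → 0.
Binarize each right-hand side of length ≥ 3 by chaining fresh nonterminals (Y1, Y2, …): affected rules were S → X2 X3 X1; S → S S X2 A3.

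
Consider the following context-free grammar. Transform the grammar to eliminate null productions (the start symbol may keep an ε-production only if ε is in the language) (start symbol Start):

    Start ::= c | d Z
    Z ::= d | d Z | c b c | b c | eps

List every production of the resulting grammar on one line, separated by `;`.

The nullable symbols are {Z}.
ε ∉ L(G), so no ε-production is kept.
Expand every rule over subsets of its nullable positions: Start → d Z gives d Z | d.

Start ::= c | d Z | d; Z ::= d | d Z | c b c | b c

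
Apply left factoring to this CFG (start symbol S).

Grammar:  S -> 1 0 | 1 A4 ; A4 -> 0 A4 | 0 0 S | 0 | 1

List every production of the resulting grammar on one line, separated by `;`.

S -> 1 S'; A4 -> 1 | 0 A4'; S' -> 0 | A4; A4' -> A4 | 0 S | ε

S has alternatives sharing prefix '1': factor to S → 1 S' with S' → 0 | A4.
A4 has alternatives sharing prefix '0': factor to A4 → 0 A4' with A4' → A4 | 0 S | ε.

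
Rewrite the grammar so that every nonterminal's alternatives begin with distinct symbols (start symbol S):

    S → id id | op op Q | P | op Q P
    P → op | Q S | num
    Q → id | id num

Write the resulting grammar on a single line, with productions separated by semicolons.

S → id id | P | op S'; P → op | Q S | num; Q → id Q'; S' → op Q | Q P; Q' → ε | num

S has alternatives sharing prefix 'op': factor to S → op S' with S' → op Q | Q P.
Q has alternatives sharing prefix 'id': factor to Q → id Q' with Q' → ε | num.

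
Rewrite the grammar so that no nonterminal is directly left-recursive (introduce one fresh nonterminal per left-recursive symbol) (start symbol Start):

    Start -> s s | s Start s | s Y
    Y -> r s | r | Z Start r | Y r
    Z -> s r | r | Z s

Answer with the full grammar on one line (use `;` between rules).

Directly left-recursive nonterminals: Y, Z.
For Y: α = {r}, β = {r s, r, Z Start r}. Rewrite as Y → β Y1 and Y1 → α Y1 | ε.
For Z: α = {s}, β = {s r, r}. Rewrite as Z → β Z1 and Z1 → α Z1 | ε.

Start -> s s | s Start s | s Y; Y -> r s Y1 | r Y1 | Z Start r Y1; Z -> s r Z1 | r Z1; Y1 -> r Y1 | eps; Z1 -> s Z1 | eps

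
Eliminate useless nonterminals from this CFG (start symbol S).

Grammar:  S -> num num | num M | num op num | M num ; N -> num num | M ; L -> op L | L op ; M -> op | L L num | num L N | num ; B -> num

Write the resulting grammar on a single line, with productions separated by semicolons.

Generating nonterminals: {B, M, N, S}.
Reachable from S after that: {M, S}.
Removed useless symbols: {B, L, N} and every production mentioning them.

S -> num num | num M | num op num | M num; M -> op | num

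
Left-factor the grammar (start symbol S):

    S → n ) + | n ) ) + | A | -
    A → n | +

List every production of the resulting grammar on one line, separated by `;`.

S has alternatives sharing prefix 'n )': factor to S → n ) S' with S' → + | ) +.

S → A | - | n ) S'; A → n | +; S' → + | ) +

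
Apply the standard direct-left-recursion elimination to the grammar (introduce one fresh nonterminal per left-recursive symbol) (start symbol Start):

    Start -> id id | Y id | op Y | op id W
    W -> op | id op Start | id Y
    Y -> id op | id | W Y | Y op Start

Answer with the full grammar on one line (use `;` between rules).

Start -> id id | Y id | op Y | op id W; W -> op | id op Start | id Y; Y -> id op Y1 | id Y1 | W Y Y1; Y1 -> op Start Y1 | ε

Directly left-recursive nonterminal: Y.
For Y: α = {op Start}, β = {id op, id, W Y}. Rewrite as Y → β Y1 and Y1 → α Y1 | ε.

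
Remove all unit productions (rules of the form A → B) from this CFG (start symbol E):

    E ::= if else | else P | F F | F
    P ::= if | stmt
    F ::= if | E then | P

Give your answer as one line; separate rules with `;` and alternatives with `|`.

E ::= if else | else P | F F | if | E then | stmt; P ::= if | stmt; F ::= if | E then | stmt

Unit pairs: E ⇒* {F, P}; F ⇒* {P}.
For each unit pair (A, B), copy every non-unit production of B to A, then drop all unit productions.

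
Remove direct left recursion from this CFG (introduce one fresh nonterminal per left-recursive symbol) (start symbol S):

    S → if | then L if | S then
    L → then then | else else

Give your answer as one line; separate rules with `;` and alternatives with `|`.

Left recursion appears on S.
For S: α = {then}, β = {if, then L if}. Rewrite as S → β S' and S' → α S' | ε.

S → if S' | then L if S'; L → then then | else else; S' → then S' | ε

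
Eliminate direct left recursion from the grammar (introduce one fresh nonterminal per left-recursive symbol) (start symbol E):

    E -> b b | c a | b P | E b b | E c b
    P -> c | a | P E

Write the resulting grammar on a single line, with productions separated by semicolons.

E, P are directly left-recursive.
For E: α = {b b, c b}, β = {b b, c a, b P}. Rewrite as E → β E' and E' → α E' | ε.
For P: α = {E}, β = {c, a}. Rewrite as P → β P' and P' → α P' | ε.

E -> b b E' | c a E' | b P E'; P -> c P' | a P'; E' -> b b E' | c b E' | eps; P' -> E P' | eps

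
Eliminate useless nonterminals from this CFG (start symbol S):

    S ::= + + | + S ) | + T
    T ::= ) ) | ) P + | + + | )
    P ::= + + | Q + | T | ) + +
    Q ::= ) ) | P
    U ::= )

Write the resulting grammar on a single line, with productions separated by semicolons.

S ::= + + | + S ) | + T; T ::= ) ) | ) P + | + + | ); P ::= + + | Q + | T | ) + +; Q ::= ) ) | P

Generating nonterminals: {P, Q, S, T, U}.
Reachable from S after that: {P, Q, S, T}.
Removed useless symbols: {U} and every production mentioning them.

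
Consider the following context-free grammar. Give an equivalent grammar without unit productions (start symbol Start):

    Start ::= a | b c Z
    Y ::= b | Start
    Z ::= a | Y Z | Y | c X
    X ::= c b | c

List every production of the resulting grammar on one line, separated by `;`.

Unit pairs: Y ⇒* {Start}; Z ⇒* {Start, Y}.
Replace each nonterminal's rules with the union of the non-unit rules of every nonterminal it unit-derives.

Start ::= a | b c Z; Y ::= a | b c Z | b; Z ::= a | Y Z | c X | b c Z | b; X ::= c b | c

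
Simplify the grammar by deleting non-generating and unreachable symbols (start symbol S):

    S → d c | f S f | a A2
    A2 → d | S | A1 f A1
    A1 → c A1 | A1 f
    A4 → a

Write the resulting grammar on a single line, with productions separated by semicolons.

Generating nonterminals: {A2, A4, S}.
Reachable from S after that: {A2, S}.
Removed useless symbols: {A1, A4} and every production mentioning them.

S → d c | f S f | a A2; A2 → d | S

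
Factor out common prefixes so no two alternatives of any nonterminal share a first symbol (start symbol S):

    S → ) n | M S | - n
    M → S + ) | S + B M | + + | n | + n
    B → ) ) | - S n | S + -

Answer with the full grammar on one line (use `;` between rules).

M has alternatives sharing prefix 'S +': factor to M → S + M' with M' → ) | B M.
M has alternatives sharing prefix '+': factor to M → + M'' with M'' → + | n.

S → ) n | M S | - n; M → n | S + M' | + M''; B → ) ) | - S n | S + -; M' → ) | B M; M'' → + | n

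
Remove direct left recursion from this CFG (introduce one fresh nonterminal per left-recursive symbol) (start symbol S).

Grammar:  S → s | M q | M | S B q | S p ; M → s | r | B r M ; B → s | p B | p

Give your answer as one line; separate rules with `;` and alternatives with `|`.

S → s S' | M q S' | M S'; M → s | r | B r M; B → s | p B | p; S' → B q S' | p S' | ε

Directly left-recursive nonterminal: S.
For S: α = {B q, p}, β = {s, M q, M}. Rewrite as S → β S' and S' → α S' | ε.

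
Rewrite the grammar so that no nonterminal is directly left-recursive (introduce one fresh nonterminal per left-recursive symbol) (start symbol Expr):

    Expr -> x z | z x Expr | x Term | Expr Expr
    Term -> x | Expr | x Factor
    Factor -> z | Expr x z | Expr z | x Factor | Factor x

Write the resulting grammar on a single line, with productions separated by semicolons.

Expr -> x z Expr1 | z x Expr Expr1 | x Term Expr1; Term -> x | Expr | x Factor; Factor -> z Factor1 | Expr x z Factor1 | Expr z Factor1 | x Factor Factor1; Expr1 -> Expr Expr1 | epsilon; Factor1 -> x Factor1 | epsilon

Directly left-recursive nonterminals: Expr, Factor.
For Expr: α = {Expr}, β = {x z, z x Expr, x Term}. Rewrite as Expr → β Expr1 and Expr1 → α Expr1 | ε.
For Factor: α = {x}, β = {z, Expr x z, Expr z, x Factor}. Rewrite as Factor → β Factor1 and Factor1 → α Factor1 | ε.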